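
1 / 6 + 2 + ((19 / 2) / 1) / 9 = 29 / 9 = 3.22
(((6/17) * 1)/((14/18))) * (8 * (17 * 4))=1728/7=246.86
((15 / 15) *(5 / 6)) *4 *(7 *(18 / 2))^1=210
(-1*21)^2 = 441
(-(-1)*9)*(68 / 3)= 204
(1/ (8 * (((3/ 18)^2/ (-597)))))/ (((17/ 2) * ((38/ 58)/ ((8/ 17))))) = -1246536/ 5491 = -227.01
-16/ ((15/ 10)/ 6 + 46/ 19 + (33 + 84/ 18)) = -3648/ 9197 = -0.40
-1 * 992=-992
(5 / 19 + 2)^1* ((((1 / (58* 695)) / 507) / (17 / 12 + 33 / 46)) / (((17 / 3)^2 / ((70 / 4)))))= 62307 / 2203262492561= 0.00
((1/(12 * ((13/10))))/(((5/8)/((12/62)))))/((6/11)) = 44/1209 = 0.04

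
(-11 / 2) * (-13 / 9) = 7.94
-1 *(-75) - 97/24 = 1703/24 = 70.96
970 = 970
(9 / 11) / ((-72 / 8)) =-1 / 11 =-0.09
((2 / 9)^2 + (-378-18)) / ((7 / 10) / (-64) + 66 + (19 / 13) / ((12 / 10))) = -266839040 / 45292149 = -5.89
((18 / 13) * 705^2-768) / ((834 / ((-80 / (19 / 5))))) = -595764400 / 34333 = -17352.53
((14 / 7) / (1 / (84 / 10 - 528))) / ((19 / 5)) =-5196 / 19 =-273.47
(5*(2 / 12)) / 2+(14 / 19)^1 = 263 / 228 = 1.15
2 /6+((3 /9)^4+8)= 676 /81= 8.35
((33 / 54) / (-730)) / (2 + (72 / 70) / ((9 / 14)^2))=-11 / 58984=-0.00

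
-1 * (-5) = 5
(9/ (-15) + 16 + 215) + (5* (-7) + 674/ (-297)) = 286799/ 1485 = 193.13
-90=-90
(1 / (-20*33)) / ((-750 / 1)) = 0.00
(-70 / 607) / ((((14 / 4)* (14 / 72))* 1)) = -720 / 4249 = -0.17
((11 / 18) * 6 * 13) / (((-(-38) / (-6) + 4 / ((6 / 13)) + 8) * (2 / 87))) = 12441 / 62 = 200.66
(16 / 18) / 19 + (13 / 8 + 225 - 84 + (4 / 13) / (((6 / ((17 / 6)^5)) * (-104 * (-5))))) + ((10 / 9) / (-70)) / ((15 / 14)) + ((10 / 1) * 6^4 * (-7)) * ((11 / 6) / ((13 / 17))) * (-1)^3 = 217638.06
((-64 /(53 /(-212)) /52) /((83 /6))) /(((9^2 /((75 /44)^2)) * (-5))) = -1000 /391677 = -0.00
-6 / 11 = -0.55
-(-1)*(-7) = -7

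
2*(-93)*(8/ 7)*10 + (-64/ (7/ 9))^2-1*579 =199245/ 49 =4066.22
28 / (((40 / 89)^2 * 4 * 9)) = 55447 / 14400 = 3.85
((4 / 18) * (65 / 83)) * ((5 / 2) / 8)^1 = 325 / 5976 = 0.05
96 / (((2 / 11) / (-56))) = -29568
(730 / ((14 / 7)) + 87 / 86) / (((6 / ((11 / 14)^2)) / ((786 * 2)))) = 498941927 / 8428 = 59200.51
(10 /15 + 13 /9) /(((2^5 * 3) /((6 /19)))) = 1 /144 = 0.01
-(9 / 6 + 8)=-19 / 2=-9.50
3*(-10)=-30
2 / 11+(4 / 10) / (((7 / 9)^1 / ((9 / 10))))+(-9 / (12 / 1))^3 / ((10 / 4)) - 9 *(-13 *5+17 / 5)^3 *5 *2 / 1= 1295881732741 / 61600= 21037041.12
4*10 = 40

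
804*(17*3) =41004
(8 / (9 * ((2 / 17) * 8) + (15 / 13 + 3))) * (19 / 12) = 4199 / 4185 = 1.00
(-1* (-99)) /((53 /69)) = 6831 /53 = 128.89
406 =406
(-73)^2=5329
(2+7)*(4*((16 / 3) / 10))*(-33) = -3168 / 5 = -633.60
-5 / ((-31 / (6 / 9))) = 0.11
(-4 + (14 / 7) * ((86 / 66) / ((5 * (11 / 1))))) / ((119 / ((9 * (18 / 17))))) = -22788 / 71995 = -0.32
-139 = -139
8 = 8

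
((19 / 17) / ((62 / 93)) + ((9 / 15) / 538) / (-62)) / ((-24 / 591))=-936376263 / 22682080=-41.28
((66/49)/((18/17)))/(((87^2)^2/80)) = 0.00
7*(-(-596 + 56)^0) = -7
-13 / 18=-0.72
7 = 7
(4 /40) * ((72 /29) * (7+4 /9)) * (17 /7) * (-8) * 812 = -29158.40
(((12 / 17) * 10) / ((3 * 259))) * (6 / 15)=16 / 4403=0.00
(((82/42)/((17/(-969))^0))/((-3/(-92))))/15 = 3772/945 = 3.99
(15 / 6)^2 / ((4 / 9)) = 225 / 16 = 14.06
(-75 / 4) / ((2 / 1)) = -9.38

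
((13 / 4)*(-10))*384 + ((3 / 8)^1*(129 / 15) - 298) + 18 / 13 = -6642163 / 520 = -12773.39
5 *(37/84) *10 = 925/42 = 22.02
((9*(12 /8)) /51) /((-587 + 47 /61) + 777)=61 /43962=0.00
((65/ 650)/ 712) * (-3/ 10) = -3/ 71200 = -0.00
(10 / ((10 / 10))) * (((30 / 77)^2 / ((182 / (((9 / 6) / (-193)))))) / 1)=-6750 / 104131027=-0.00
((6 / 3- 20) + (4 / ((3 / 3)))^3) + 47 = 93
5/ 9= 0.56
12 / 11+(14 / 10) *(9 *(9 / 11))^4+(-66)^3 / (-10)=481204275 / 14641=32866.90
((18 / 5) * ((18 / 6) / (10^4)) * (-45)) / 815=-0.00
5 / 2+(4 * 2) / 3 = 31 / 6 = 5.17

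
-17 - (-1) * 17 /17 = -16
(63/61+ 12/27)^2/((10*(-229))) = -657721/690208290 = -0.00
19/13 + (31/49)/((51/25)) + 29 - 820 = -25639661/32487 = -789.23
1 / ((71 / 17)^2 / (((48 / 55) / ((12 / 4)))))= 4624 / 277255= 0.02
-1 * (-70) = 70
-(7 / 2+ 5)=-17 / 2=-8.50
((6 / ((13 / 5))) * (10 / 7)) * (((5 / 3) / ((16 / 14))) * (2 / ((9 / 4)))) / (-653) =-500 / 76401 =-0.01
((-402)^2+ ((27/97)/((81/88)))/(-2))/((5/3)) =96962.31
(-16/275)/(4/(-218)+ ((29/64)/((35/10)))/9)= 3515904/239525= 14.68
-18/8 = -9/4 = -2.25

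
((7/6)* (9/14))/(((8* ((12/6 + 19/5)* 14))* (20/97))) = 291/51968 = 0.01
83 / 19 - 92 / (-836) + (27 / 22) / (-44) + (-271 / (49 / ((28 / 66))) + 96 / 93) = 37554085 / 11973192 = 3.14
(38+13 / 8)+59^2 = 28165 / 8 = 3520.62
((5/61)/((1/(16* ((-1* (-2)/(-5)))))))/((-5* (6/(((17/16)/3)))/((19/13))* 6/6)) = 323/35685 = 0.01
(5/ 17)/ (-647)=-5/ 10999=-0.00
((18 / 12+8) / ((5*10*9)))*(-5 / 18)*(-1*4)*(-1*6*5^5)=-11875 / 27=-439.81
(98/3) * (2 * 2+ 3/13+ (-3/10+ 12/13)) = 30919/195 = 158.56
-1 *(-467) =467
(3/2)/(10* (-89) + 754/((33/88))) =9/6724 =0.00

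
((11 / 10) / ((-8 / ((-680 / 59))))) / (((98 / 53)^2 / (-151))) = -79317733 / 1133272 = -69.99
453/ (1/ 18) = 8154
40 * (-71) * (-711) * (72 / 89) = 145385280 / 89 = 1633542.47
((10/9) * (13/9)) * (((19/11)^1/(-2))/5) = -247/891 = -0.28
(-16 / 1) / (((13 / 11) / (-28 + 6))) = 3872 / 13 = 297.85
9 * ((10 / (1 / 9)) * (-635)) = -514350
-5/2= -2.50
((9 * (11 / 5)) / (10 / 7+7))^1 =693 / 295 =2.35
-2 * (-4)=8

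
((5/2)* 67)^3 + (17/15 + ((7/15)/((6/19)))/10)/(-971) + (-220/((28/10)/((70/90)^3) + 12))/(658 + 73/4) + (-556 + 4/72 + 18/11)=3980488318181218453/847116518600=4698867.55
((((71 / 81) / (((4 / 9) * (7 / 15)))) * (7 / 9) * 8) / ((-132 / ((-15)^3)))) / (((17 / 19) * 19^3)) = 44375 / 405042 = 0.11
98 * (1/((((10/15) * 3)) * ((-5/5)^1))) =-49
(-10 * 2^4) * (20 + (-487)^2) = -37950240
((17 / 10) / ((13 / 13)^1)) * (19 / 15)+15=2573 / 150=17.15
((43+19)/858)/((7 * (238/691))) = 0.03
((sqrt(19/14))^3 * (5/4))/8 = 95 * sqrt(266)/6272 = 0.25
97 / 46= 2.11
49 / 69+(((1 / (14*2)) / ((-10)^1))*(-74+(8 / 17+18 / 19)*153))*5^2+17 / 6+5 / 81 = -324164 / 35397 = -9.16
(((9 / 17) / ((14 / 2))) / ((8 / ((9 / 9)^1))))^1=0.01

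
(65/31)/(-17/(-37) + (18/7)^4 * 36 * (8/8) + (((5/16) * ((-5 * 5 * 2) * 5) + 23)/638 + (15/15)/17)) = 501033573040/376213758795821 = 0.00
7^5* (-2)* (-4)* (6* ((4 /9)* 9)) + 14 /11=3226945.27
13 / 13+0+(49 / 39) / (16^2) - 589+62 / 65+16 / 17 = -497387963 / 848640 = -586.10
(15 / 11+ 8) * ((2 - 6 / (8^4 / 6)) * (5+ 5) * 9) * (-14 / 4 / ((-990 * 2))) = 1470119 / 495616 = 2.97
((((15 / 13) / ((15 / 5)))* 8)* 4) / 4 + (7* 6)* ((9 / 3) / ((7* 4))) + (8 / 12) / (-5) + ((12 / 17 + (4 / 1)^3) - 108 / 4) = 299341 / 6630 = 45.15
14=14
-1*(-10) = 10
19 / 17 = 1.12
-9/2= -4.50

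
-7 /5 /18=-7 /90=-0.08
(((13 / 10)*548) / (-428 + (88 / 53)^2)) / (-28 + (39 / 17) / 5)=85048093 / 1398171614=0.06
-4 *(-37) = 148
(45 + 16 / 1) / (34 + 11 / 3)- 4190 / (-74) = 243506 / 4181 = 58.24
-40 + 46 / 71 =-2794 / 71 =-39.35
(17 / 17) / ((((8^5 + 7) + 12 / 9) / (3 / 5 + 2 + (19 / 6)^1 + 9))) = 443 / 983290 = 0.00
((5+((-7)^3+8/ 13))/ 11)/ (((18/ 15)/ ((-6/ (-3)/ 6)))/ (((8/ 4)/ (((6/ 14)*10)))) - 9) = 10234/ 429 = 23.86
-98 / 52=-49 / 26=-1.88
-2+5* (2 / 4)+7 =15 / 2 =7.50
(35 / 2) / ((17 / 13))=455 / 34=13.38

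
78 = 78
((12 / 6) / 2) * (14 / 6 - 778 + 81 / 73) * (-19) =3222932 / 219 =14716.58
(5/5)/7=1/7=0.14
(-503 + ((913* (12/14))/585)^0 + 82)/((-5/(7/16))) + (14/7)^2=163/4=40.75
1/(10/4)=2/5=0.40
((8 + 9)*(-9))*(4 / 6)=-102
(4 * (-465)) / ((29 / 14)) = -26040 / 29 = -897.93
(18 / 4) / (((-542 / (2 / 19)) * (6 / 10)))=-15 / 10298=-0.00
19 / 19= 1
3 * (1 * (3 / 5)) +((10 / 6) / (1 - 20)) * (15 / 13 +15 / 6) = 1.48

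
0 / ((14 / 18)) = 0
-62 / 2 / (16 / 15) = -465 / 16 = -29.06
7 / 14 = 1 / 2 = 0.50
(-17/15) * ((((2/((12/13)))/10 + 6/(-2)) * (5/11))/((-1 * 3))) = -2839/5940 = -0.48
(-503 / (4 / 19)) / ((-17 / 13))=124241 / 68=1827.07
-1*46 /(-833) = 46 /833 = 0.06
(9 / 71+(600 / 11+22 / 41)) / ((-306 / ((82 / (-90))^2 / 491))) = -72481481 / 237617805150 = -0.00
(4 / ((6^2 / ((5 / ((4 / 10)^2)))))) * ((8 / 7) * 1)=250 / 63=3.97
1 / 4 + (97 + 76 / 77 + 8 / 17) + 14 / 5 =2657469 / 26180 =101.51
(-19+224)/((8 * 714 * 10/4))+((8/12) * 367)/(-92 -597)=-670519/1967784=-0.34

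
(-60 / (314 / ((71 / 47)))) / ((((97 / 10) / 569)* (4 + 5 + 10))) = -12119700 / 13599497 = -0.89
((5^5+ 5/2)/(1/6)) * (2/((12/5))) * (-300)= -4691250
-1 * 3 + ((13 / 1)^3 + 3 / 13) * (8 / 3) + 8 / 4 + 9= 228824 / 39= 5867.28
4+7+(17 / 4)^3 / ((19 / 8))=6585 / 152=43.32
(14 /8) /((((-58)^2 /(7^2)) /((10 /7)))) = 245 /6728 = 0.04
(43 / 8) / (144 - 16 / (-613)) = 26359 / 706304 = 0.04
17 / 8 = 2.12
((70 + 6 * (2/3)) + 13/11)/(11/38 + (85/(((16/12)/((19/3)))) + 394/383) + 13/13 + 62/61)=1468411276/7950959599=0.18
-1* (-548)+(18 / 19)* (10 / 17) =177184 / 323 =548.56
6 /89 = 0.07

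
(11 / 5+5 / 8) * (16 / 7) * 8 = 1808 / 35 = 51.66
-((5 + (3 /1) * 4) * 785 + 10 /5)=-13347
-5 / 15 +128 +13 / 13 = 386 / 3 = 128.67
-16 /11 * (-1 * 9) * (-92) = -13248 /11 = -1204.36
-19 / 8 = -2.38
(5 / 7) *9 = 6.43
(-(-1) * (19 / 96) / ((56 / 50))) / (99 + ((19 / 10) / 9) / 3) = 21375 / 11983552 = 0.00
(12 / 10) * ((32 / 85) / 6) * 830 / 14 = 2656 / 595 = 4.46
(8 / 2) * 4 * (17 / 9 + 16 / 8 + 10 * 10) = 14960 / 9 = 1662.22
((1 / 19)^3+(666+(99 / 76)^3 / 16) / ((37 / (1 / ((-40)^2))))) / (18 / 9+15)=947863871 / 1413713428480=0.00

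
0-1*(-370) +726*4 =3274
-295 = -295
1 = 1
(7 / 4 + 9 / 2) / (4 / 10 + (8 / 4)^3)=125 / 168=0.74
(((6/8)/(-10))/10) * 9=-27/400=-0.07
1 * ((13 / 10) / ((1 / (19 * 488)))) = 60268 / 5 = 12053.60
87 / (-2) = -87 / 2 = -43.50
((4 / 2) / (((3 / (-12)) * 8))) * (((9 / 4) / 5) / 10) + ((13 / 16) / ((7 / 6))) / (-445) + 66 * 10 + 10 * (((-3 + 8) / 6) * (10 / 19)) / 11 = 25794742073 / 39062100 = 660.35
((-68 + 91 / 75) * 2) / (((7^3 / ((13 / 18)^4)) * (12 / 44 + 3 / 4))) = -1573682539 / 15190355250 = -0.10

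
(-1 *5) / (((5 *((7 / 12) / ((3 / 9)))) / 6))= -3.43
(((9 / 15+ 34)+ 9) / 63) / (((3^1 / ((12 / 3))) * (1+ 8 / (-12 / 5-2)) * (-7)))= 0.16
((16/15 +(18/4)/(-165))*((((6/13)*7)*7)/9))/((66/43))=722701/424710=1.70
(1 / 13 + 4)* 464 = 24592 / 13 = 1891.69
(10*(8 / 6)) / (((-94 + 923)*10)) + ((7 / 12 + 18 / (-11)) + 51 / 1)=5465773 / 109428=49.95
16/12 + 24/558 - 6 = -430/93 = -4.62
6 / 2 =3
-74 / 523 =-0.14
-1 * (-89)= 89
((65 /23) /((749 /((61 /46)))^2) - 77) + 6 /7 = -2078912704427 /27302796668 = -76.14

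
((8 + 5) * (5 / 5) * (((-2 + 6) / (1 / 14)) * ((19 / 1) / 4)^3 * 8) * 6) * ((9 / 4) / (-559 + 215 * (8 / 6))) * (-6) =7982793 / 43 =185646.35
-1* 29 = -29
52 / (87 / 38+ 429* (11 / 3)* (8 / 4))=1976 / 119635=0.02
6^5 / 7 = 7776 / 7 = 1110.86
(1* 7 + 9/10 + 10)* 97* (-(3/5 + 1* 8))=-746609/50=-14932.18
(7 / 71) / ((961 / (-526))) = -3682 / 68231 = -0.05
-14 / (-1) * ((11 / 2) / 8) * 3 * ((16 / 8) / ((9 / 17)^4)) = 6431117 / 8748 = 735.15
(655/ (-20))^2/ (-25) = -17161/ 400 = -42.90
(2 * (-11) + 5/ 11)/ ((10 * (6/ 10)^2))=-395/ 66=-5.98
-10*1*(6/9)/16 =-0.42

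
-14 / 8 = -1.75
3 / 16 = 0.19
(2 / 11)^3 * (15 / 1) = 120 / 1331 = 0.09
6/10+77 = 388/5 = 77.60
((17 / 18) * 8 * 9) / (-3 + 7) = 17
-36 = -36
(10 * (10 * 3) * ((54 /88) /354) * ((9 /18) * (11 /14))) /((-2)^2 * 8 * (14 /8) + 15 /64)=5400 /1486387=0.00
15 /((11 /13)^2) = 20.95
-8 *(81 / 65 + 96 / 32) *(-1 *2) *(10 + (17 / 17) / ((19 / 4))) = 856704 / 1235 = 693.69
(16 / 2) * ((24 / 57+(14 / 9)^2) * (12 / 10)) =69952 / 2565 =27.27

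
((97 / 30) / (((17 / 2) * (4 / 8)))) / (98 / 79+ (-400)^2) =7663 / 1611612495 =0.00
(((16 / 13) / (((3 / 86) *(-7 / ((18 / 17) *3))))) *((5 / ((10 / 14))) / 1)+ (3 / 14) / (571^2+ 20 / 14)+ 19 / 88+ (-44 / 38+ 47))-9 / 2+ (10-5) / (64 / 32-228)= -6721916286045447 / 95296982584232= -70.54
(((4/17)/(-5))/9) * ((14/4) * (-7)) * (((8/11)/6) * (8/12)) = 784/75735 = 0.01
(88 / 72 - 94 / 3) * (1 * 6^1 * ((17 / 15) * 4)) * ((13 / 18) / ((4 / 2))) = -119782 / 405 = -295.76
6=6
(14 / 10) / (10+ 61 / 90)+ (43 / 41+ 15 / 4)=776971 / 157604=4.93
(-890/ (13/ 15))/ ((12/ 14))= -15575/ 13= -1198.08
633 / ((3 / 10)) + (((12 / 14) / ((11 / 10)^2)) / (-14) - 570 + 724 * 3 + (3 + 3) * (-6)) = 21794704 / 5929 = 3675.95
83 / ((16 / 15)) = 1245 / 16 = 77.81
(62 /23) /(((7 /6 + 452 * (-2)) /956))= -2.85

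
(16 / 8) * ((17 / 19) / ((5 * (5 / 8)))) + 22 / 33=1766 / 1425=1.24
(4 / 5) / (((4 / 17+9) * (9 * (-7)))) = -68 / 49455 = -0.00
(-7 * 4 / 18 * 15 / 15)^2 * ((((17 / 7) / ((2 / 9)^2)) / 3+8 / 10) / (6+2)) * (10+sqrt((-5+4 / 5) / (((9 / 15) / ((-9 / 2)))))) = 16849 * sqrt(14) / 2160+16849 / 324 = 81.19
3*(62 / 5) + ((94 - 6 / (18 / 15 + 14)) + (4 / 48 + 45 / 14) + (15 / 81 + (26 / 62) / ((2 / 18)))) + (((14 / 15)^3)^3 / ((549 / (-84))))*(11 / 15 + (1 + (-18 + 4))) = 242032384714854944531 / 1740351638320312500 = 139.07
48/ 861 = 16/ 287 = 0.06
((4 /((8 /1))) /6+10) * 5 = 605 /12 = 50.42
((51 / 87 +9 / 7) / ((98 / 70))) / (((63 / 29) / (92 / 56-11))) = -124450 / 21609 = -5.76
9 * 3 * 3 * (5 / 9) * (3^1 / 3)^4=45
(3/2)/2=0.75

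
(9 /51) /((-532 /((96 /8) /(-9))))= 1 /2261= 0.00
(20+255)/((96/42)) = 1925/16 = 120.31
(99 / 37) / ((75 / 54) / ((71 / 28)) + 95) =63261 / 2259035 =0.03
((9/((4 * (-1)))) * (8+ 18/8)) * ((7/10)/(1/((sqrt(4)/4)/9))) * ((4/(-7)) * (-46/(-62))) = 943/2480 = 0.38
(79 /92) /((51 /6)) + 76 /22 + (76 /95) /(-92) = 152551 /43010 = 3.55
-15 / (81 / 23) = -4.26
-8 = -8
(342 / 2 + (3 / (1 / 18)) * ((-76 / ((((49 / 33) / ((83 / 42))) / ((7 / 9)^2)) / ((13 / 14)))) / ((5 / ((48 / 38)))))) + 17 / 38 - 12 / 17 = -95654729 / 158270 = -604.38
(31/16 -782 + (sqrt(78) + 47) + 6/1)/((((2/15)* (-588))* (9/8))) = 58165/7056 -5* sqrt(78)/441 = 8.14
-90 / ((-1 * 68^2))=45 / 2312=0.02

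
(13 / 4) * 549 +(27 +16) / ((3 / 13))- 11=23515 / 12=1959.58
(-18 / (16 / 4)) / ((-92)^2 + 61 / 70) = -315 / 592541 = -0.00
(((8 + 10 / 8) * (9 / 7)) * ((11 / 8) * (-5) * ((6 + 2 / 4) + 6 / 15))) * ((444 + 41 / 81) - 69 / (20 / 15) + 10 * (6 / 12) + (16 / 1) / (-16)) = -1203347189 / 5376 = -223836.90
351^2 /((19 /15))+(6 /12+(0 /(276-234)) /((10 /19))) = 3696049 /38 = 97264.45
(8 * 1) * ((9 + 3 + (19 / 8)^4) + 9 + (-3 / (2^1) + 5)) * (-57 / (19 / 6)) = -2076057 / 256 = -8109.60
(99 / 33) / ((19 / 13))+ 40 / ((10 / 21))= 86.05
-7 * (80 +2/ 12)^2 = -44986.86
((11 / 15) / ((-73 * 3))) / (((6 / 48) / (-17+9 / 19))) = 27632 / 62415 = 0.44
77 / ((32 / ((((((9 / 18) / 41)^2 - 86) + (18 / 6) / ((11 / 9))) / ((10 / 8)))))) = -8651083 / 53792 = -160.82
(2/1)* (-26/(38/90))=-2340/19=-123.16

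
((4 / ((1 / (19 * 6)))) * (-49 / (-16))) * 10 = 13965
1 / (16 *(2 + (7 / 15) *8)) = 15 / 1376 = 0.01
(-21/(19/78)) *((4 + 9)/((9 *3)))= -2366/57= -41.51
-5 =-5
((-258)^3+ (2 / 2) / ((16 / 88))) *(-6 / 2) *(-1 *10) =-515205195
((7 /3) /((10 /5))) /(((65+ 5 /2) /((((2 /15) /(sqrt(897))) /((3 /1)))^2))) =28 /735652125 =0.00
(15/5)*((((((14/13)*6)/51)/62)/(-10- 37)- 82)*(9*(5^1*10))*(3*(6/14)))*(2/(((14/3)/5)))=-4812086718000/15777853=-304989.96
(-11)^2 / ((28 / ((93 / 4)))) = 11253 / 112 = 100.47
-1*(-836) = 836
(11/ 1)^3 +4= 1335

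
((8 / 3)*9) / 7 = 24 / 7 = 3.43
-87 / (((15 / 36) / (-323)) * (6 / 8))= 449616 / 5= 89923.20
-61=-61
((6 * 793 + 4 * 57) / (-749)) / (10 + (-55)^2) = -4986 / 2273215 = -0.00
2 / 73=0.03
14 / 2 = 7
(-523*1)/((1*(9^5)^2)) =-523/3486784401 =-0.00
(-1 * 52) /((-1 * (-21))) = -52 /21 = -2.48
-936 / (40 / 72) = -8424 / 5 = -1684.80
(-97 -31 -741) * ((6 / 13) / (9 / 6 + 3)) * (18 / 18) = -3476 / 39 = -89.13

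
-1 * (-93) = 93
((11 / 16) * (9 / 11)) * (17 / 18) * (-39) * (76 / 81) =-4199 / 216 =-19.44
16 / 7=2.29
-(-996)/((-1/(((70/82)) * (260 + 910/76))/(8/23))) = -1441112400/17917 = -80432.68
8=8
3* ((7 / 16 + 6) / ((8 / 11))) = 3399 / 128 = 26.55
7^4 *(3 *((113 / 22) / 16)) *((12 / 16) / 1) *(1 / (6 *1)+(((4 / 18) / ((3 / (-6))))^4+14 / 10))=2784.65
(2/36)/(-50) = -1/900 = -0.00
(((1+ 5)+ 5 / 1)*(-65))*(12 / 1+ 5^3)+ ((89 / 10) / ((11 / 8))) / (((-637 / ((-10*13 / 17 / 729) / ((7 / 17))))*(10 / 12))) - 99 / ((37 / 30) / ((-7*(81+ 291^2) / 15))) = 521937175381103 / 169615215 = 3077183.70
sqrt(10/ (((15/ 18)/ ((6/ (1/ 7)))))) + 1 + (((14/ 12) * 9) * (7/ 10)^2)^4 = 6 * sqrt(14) + 1122744263281/ 1600000000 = 724.17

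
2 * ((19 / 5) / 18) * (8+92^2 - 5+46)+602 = 188837 / 45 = 4196.38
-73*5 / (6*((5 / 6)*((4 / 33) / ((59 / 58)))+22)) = -710655 / 258164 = -2.75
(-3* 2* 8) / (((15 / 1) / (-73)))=1168 / 5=233.60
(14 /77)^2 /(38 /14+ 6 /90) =105 /8833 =0.01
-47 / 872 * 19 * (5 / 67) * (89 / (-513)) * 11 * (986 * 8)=1150.44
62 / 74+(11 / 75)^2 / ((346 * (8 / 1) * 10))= 0.84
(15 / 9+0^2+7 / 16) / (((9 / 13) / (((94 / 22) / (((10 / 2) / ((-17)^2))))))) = 17834479 / 23760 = 750.61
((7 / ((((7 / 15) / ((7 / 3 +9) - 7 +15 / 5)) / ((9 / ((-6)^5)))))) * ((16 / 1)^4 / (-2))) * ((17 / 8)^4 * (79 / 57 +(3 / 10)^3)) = 73993676009 / 615600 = 120197.65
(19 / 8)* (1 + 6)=133 / 8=16.62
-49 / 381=-0.13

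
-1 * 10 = -10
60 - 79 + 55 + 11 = 47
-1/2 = -0.50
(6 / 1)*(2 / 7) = 12 / 7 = 1.71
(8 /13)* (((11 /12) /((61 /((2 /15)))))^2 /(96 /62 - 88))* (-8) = 7502 /32815033875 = 0.00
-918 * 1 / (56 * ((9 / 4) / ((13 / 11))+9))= -221 / 147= -1.50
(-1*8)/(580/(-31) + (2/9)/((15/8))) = 8370/19451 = 0.43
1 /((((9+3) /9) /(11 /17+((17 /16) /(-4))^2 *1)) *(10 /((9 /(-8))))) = -0.06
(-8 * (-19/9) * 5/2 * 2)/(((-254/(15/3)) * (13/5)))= -9500/14859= -0.64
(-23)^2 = 529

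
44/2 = 22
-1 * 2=-2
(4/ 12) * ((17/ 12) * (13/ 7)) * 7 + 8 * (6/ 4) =18.14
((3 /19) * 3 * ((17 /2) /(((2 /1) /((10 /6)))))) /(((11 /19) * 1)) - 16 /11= 191 /44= 4.34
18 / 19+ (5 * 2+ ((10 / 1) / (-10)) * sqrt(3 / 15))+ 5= 303 / 19 - sqrt(5) / 5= 15.50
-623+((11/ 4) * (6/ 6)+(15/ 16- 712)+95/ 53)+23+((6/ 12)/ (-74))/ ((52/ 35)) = -66614463/ 50986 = -1306.52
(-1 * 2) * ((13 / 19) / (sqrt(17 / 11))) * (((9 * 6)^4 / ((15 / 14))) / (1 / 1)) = -1031704128 * sqrt(187) / 1615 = -8735815.33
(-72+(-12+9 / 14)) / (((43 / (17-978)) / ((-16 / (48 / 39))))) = -14579331 / 602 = -24218.16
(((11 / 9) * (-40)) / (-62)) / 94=110 / 13113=0.01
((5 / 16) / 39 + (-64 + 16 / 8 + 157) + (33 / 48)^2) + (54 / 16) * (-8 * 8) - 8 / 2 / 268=-80628739 / 668928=-120.53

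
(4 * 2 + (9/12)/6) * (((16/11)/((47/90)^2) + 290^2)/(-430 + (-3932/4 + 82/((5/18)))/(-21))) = -3487021321875/2027071178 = -1720.23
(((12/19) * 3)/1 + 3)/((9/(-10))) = -310/57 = -5.44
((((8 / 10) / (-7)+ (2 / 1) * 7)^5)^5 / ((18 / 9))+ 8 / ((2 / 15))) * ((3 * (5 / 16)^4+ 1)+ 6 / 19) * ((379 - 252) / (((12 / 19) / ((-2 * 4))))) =-5191838105532765048180640233174046902340560559595373516949293019577401153 / 130963732389059072344433593750000000000000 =-39643327284756736392686270000000.00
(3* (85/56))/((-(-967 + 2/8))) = 85/18046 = 0.00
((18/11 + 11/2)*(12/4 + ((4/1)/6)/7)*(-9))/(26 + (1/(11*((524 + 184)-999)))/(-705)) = -6280820325/821440634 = -7.65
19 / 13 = 1.46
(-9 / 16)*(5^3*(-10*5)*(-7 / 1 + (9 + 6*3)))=140625 / 2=70312.50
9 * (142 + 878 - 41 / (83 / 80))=732420 / 83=8824.34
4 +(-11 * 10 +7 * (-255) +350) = -1541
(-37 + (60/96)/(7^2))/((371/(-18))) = 130491/72716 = 1.79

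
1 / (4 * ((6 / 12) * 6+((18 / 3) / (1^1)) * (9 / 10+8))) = 5 / 1128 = 0.00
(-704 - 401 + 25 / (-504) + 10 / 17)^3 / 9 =-847402931992418140625 / 5660840037888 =-149695615.20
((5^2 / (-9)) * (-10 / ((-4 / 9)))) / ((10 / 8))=-50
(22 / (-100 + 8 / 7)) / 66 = -7 / 2076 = -0.00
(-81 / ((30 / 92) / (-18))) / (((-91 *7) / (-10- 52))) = 1386072 / 3185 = 435.19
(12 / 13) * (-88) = -1056 / 13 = -81.23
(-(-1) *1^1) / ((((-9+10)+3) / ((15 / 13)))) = 15 / 52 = 0.29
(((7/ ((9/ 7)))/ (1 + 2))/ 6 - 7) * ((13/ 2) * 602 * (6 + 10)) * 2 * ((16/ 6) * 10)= -5434374400/ 243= -22363680.66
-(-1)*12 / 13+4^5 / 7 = 147.21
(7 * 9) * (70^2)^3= 7411887000000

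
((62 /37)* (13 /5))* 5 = 806 /37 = 21.78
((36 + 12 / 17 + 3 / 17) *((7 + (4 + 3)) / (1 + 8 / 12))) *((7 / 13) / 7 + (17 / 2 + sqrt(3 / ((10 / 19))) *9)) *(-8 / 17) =-948024 *sqrt(570) / 7225-23489928 / 18785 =-4383.16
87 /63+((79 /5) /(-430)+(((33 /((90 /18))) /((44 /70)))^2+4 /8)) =112.09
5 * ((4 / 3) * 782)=15640 / 3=5213.33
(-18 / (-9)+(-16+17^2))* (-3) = -825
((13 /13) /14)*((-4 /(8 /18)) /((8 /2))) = -9 /56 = -0.16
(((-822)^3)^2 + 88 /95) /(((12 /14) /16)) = 1641128311015159846208 /285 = 5758344950930385425.29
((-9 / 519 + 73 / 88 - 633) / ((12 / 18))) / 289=-28873281 / 8799472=-3.28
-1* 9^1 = -9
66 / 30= 11 / 5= 2.20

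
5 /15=1 /3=0.33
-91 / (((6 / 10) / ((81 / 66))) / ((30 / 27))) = -2275 / 11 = -206.82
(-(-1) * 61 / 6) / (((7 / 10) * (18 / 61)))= 18605 / 378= 49.22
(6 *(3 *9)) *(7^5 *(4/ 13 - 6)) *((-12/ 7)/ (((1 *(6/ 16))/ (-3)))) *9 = -24868674432/ 13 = -1912974956.31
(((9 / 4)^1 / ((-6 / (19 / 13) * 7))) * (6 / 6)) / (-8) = 57 / 5824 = 0.01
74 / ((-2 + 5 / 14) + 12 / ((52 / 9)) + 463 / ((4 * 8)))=215488 / 43397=4.97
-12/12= -1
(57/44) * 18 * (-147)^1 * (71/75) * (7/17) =-12493089/9350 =-1336.16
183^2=33489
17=17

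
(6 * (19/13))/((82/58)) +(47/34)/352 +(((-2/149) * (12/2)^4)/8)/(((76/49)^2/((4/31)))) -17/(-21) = 1541123241305189/223369179249216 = 6.90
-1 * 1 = -1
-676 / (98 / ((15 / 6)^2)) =-4225 / 98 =-43.11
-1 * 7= -7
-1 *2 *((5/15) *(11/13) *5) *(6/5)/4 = -11/13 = -0.85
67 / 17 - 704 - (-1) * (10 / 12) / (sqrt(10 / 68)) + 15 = -682.89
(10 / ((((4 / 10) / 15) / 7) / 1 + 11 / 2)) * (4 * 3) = 126000 / 5779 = 21.80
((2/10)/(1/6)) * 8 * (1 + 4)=48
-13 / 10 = -1.30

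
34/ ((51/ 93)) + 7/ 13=813/ 13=62.54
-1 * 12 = -12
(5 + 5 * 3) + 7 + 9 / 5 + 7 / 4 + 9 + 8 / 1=951 / 20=47.55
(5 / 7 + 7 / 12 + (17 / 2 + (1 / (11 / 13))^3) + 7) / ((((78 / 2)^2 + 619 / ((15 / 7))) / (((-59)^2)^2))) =124965677538145 / 1011751664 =123514.18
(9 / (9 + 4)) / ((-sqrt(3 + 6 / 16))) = -2*sqrt(6) / 13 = -0.38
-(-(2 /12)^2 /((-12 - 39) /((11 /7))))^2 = -121 /165173904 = -0.00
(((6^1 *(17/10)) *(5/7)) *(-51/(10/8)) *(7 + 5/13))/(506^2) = -249696/29124095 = -0.01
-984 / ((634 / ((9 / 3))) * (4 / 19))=-7011 / 317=-22.12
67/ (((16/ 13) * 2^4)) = 3.40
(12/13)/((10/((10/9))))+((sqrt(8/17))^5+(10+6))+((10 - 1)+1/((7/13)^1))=128*sqrt(34)/4913+7360/273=27.11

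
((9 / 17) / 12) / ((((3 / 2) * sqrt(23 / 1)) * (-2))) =-sqrt(23) / 1564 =-0.00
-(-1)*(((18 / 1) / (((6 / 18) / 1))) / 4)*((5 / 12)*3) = 135 / 8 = 16.88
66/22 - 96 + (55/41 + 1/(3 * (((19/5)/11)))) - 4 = -221299/2337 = -94.69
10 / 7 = 1.43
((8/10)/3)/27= 4/405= 0.01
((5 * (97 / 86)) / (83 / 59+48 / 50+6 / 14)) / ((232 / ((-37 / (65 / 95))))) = -3520360375 / 7486110112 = -0.47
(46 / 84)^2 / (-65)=-529 / 114660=-0.00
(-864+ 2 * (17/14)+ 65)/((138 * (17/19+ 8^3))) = -52972/4706835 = -0.01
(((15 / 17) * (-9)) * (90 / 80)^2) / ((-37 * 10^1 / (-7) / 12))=-45927 / 20128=-2.28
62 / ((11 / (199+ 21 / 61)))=753920 / 671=1123.58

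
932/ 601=1.55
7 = 7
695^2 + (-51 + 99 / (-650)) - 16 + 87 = 313979151 / 650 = 483044.85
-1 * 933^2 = -870489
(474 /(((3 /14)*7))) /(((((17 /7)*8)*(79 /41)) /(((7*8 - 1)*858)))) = 6771765 /17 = 398339.12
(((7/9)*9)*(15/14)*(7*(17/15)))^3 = 1685159/8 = 210644.88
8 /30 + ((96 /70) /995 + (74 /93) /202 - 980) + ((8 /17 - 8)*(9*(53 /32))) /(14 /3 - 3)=-5822637465047 /5560890825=-1047.07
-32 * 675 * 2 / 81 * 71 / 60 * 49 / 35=-883.56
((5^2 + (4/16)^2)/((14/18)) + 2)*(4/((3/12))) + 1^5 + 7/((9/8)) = 34952/63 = 554.79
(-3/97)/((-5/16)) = 48/485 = 0.10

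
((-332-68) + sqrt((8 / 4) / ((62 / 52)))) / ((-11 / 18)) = 7200 / 11-36*sqrt(403) / 341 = 652.43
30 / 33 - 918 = -10088 / 11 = -917.09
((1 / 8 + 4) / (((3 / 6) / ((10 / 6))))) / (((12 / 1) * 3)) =55 / 144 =0.38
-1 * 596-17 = -613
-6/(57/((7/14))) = -1/19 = -0.05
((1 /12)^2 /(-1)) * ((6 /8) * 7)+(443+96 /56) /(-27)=-199673 /12096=-16.51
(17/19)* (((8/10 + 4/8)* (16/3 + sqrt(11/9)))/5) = 221* sqrt(11)/2850 + 1768/1425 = 1.50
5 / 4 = 1.25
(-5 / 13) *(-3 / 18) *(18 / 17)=15 / 221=0.07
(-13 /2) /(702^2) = -1 /75816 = -0.00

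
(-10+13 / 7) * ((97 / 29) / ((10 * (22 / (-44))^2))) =-11058 / 1015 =-10.89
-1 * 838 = -838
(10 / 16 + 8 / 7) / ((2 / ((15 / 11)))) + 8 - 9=0.21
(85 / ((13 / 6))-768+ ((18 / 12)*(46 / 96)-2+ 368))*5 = -753065 / 416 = -1810.25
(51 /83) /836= 51 /69388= 0.00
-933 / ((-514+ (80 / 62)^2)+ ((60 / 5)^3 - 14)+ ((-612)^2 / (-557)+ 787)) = -499413441 / 704549815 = -0.71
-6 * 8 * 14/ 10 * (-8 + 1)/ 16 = 147/ 5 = 29.40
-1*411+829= 418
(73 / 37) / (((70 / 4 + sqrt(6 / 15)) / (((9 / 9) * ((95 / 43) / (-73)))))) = -33250 / 9732147 + 380 * sqrt(10) / 9732147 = -0.00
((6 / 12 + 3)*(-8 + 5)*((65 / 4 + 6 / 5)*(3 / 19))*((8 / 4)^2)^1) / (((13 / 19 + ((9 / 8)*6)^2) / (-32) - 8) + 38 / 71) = 12.99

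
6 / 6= 1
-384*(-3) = 1152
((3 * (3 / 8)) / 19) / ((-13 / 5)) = -45 / 1976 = -0.02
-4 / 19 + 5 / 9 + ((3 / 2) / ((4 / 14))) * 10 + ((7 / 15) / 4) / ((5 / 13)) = 908837 / 17100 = 53.15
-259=-259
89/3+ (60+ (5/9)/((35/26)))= 5675/63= 90.08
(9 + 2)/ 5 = 11/ 5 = 2.20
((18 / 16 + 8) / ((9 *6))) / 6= 0.03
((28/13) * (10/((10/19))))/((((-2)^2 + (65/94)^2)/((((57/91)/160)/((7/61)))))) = 145933167/468101270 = 0.31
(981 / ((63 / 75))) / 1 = 8175 / 7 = 1167.86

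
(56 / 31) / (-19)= -56 / 589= -0.10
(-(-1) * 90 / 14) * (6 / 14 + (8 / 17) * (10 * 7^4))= 60507495 / 833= 72638.05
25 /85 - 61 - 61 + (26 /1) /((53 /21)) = -100375 /901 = -111.40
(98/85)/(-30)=-49/1275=-0.04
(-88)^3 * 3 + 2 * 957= -2042502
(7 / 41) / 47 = 7 / 1927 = 0.00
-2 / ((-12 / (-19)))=-19 / 6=-3.17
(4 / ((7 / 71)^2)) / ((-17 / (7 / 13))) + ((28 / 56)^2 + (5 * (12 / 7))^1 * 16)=124.36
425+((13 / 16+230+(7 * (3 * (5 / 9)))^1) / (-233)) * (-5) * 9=1758985 / 3728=471.83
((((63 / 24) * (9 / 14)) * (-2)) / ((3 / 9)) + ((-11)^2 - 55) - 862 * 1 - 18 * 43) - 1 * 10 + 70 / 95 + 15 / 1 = -239307 / 152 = -1574.39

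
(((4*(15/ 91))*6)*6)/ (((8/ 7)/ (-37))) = -9990/ 13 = -768.46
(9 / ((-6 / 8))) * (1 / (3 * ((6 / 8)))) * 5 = -80 / 3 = -26.67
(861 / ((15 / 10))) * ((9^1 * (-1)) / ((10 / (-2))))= 5166 / 5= 1033.20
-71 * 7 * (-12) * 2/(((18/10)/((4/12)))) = 19880/9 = 2208.89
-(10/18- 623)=5602/9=622.44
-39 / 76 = -0.51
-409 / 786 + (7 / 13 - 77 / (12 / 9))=-1179809 / 20436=-57.73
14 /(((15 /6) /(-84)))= -2352 /5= -470.40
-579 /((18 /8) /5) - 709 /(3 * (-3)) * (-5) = -1680.56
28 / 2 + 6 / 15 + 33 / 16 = 1317 / 80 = 16.46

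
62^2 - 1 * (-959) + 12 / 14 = 4803.86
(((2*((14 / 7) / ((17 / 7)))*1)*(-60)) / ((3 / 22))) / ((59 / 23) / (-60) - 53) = 2428800 / 177769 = 13.66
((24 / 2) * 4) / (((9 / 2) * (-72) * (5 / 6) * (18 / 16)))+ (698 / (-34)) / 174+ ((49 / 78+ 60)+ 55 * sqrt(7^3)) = 156652874 / 2595645+ 385 * sqrt(7) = 1078.97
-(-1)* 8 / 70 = 4 / 35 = 0.11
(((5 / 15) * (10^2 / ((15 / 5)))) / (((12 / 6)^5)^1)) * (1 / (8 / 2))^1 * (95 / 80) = 475 / 4608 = 0.10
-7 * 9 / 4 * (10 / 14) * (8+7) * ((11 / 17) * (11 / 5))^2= -341.96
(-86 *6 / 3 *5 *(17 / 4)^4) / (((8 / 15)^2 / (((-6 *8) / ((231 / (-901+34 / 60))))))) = -1039441813275 / 5632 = -184559981.05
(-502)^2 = 252004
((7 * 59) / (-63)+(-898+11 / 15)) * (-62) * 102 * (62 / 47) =5315667712 / 705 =7539954.20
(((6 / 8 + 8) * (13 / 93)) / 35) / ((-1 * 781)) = -13 / 290532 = -0.00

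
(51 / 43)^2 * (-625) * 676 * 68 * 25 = -1868168250000 / 1849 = -1010366819.90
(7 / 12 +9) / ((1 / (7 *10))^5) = 48320125000 / 3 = 16106708333.33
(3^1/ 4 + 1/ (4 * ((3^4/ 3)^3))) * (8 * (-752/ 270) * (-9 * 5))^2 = 133572044800/ 177147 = 754018.10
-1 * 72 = -72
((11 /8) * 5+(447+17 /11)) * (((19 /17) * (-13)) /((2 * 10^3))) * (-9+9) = 0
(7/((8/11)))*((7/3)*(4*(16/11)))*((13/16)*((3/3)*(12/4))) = 637/2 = 318.50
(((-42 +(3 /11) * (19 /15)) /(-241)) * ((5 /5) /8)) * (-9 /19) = -20619 /2014760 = -0.01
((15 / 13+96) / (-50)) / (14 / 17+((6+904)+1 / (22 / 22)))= -7157 / 3358550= -0.00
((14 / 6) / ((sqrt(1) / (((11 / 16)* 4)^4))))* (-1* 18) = -2402.04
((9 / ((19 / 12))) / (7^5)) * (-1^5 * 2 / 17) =-216 / 5428661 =-0.00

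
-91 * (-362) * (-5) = -164710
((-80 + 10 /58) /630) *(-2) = 463 /1827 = 0.25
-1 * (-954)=954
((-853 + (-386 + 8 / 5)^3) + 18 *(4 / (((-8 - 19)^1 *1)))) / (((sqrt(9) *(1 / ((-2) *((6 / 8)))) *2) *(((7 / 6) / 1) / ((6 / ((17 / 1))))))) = 4295880.85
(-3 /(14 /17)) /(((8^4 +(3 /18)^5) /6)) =-1189728 /222953479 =-0.01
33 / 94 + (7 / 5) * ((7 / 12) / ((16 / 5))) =5471 / 9024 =0.61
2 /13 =0.15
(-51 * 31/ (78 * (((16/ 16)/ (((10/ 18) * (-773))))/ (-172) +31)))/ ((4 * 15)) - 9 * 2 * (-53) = 1533479042915/ 1607438742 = 953.99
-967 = -967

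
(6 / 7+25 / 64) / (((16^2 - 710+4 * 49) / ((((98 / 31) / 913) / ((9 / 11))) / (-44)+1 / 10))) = -1654133 / 3423530880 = -0.00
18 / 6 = 3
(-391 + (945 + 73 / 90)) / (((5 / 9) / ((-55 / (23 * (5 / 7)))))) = -167167 / 50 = -3343.34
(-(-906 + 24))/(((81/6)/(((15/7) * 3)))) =420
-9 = -9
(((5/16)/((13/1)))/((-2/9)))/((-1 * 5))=9/416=0.02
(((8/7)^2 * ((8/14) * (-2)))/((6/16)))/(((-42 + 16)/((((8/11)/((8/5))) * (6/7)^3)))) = 737280/16823807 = 0.04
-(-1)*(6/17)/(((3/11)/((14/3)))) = 308/51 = 6.04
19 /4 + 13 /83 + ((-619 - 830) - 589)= -674987 /332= -2033.09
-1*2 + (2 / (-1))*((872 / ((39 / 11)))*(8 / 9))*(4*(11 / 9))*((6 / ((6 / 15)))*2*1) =-67529786 / 1053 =-64130.85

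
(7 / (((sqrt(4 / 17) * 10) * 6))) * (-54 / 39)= -21 * sqrt(17) / 260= -0.33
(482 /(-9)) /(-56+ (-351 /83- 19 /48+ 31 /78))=8321248 /9357879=0.89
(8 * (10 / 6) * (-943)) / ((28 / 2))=-898.10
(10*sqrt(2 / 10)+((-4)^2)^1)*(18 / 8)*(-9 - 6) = -540 - 135*sqrt(5) / 2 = -690.93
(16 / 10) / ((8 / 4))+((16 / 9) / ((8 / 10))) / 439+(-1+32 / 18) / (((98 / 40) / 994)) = 6249704 / 19755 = 316.36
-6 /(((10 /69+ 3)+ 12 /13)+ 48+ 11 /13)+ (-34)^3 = -932765219 /23732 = -39304.11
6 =6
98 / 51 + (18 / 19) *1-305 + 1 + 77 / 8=-2259755 / 7752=-291.51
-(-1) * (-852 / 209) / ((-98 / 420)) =25560 / 1463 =17.47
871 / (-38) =-871 / 38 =-22.92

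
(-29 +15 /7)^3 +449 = -6490665 /343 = -18923.22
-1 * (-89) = 89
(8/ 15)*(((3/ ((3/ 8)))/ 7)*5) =64/ 21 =3.05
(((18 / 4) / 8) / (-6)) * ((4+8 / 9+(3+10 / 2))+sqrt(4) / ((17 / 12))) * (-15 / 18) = 2735 / 2448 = 1.12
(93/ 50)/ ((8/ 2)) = 93/ 200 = 0.46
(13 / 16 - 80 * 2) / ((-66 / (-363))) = -28017 / 32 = -875.53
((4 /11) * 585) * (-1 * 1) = -2340 /11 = -212.73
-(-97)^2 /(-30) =9409 /30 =313.63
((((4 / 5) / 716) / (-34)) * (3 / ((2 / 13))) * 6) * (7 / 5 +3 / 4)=-5031 / 608600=-0.01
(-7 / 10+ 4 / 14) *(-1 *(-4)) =-58 / 35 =-1.66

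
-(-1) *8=8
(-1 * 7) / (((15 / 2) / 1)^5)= -224 / 759375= -0.00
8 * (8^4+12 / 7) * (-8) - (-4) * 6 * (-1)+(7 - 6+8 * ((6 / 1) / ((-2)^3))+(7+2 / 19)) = -34882656 / 133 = -262275.61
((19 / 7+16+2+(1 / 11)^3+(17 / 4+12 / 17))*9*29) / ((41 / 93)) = 394775222445 / 25975796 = 15197.81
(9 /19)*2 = 18 /19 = 0.95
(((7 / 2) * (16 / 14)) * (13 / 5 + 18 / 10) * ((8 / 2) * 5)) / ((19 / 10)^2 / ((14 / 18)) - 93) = -3.98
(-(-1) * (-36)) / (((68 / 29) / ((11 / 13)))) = -12.99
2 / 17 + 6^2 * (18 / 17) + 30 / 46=15205 / 391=38.89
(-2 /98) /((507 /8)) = -0.00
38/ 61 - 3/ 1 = -145/ 61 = -2.38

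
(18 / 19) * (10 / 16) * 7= 315 / 76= 4.14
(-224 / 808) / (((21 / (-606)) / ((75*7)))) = 4200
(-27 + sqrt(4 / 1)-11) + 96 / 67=-2316 / 67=-34.57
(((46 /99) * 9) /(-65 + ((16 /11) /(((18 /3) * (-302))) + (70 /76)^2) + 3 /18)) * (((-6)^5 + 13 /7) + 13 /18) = 4911958518412 /9668541519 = 508.04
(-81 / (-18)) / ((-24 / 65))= -195 / 16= -12.19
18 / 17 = 1.06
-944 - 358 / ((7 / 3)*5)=-34114 / 35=-974.69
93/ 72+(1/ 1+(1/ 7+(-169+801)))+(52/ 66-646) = -10.78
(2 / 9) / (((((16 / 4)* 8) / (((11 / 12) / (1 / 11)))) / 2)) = 121 / 864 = 0.14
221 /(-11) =-221 /11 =-20.09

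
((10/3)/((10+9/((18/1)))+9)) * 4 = 0.68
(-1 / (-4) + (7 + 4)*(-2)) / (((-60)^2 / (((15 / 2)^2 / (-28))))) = 87 / 7168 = 0.01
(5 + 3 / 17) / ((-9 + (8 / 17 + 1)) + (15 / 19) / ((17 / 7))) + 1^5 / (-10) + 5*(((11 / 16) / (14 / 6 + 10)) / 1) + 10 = 65161063 / 6887920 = 9.46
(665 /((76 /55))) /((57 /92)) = 44275 /57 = 776.75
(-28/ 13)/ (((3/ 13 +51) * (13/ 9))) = -14/ 481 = -0.03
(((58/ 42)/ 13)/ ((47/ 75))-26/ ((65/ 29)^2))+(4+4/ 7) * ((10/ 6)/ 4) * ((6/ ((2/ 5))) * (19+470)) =13966.42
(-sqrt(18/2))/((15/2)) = -2/5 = -0.40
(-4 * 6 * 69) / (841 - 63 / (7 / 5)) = -414 / 199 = -2.08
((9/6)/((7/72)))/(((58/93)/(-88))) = -441936/203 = -2177.02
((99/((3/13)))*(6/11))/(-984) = -39/164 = -0.24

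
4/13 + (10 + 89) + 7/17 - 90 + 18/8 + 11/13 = 11329/884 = 12.82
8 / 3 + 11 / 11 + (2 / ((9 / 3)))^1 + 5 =28 / 3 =9.33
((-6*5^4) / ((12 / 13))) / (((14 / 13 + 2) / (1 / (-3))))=21125 / 48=440.10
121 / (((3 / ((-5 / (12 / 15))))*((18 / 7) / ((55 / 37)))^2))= -448380625 / 5322672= -84.24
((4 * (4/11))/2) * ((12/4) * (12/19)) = 1.38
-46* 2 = -92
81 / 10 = 8.10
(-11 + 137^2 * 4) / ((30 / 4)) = 10008.67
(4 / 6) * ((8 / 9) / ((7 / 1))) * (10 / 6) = 80 / 567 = 0.14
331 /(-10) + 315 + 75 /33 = 31259 /110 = 284.17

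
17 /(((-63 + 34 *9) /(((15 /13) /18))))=85 /18954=0.00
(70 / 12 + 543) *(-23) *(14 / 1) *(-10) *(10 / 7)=2524633.33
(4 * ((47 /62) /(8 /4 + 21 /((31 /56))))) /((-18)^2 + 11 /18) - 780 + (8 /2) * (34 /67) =-188522912626 /242326739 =-777.97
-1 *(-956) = 956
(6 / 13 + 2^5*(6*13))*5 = 162270 / 13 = 12482.31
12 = 12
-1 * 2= -2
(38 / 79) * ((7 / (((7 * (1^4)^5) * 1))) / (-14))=-19 / 553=-0.03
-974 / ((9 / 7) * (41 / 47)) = -320446 / 369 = -868.42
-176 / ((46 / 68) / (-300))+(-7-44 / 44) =78044.17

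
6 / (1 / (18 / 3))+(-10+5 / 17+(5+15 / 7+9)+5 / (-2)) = 9505 / 238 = 39.94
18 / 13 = 1.38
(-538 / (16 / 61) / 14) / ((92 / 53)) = -869677 / 10304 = -84.40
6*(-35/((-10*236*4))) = 21/944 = 0.02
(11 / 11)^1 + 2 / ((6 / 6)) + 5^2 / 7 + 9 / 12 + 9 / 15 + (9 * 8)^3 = 52255829 / 140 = 373255.92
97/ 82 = 1.18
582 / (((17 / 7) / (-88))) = -358512 / 17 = -21088.94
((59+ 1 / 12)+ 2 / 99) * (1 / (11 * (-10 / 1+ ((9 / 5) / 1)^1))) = -117025 / 178596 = -0.66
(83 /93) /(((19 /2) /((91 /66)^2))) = 687323 /3848526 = 0.18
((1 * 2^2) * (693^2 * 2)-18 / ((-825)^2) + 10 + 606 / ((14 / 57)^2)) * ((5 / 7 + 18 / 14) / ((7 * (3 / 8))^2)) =1827103112107456 / 1634180625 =1118054.57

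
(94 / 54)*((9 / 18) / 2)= 47 / 108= 0.44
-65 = -65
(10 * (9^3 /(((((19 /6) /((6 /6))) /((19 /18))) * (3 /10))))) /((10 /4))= 3240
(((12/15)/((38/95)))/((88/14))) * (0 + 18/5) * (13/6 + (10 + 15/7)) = 1803/110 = 16.39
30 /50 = 3 /5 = 0.60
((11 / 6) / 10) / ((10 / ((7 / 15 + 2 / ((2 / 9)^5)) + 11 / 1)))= 9773357 / 144000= 67.87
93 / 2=46.50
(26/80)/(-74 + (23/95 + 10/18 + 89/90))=-2223/493940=-0.00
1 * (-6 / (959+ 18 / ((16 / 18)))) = -24 / 3917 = -0.01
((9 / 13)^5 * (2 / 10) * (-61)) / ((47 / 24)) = -86447736 / 87253855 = -0.99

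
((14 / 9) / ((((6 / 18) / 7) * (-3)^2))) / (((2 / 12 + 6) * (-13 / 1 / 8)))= -1568 / 4329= -0.36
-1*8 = -8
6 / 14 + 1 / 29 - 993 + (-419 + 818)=-120488 / 203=-593.54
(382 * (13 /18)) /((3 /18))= 4966 /3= 1655.33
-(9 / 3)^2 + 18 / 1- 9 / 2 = 9 / 2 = 4.50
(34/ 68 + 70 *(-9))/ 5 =-1259/ 10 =-125.90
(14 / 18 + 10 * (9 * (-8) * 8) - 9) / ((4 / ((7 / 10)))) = -181699 / 180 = -1009.44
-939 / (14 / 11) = -10329 / 14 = -737.79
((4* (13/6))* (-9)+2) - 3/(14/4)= -538/7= -76.86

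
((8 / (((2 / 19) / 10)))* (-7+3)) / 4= -760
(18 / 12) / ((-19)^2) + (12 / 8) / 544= 2715 / 392768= 0.01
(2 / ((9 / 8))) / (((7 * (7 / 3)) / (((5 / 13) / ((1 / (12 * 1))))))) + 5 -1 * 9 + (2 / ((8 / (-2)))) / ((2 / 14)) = -8915 / 1274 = -7.00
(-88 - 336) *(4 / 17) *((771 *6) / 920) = -980712 / 1955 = -501.64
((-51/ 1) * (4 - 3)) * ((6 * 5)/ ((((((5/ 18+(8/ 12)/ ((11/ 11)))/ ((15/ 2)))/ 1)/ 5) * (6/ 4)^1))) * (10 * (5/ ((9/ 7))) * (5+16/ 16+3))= -14175000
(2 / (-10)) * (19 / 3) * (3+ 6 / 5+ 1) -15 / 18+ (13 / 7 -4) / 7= -18929 / 2450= -7.73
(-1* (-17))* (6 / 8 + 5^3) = 8551 / 4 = 2137.75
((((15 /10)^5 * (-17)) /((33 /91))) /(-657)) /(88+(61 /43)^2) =25743627 /4276662368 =0.01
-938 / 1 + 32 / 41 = -38426 / 41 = -937.22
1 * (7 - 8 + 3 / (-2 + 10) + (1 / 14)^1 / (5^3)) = -0.62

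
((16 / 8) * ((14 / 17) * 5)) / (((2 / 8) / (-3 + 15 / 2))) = 2520 / 17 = 148.24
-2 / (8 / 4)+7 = 6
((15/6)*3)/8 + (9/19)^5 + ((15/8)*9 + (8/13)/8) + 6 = 12316018123/515028592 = 23.91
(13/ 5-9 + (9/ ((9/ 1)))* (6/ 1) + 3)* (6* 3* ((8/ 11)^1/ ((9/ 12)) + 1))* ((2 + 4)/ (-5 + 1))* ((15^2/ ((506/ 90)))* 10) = -154001250/ 2783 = -55336.42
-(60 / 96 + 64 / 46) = -371 / 184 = -2.02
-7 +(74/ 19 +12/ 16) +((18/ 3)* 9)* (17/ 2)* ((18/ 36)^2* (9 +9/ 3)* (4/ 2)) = 209125/ 76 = 2751.64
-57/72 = -19/24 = -0.79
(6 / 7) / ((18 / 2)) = 2 / 21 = 0.10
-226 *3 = -678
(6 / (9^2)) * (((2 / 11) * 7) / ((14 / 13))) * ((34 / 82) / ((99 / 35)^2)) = 541450 / 119346777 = 0.00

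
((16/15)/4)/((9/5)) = 4/27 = 0.15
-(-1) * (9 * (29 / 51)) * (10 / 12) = 145 / 34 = 4.26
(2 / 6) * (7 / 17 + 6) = 109 / 51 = 2.14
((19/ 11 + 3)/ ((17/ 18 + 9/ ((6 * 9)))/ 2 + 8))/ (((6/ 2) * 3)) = 0.06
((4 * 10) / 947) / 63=40 / 59661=0.00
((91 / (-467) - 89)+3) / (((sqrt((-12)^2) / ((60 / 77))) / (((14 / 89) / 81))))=-402530 / 37032633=-0.01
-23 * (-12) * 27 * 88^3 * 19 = 96488257536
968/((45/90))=1936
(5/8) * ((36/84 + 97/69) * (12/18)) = 2215/2898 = 0.76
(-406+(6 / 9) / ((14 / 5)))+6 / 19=-405.45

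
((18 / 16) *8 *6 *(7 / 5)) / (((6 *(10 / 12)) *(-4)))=-189 / 50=-3.78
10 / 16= 5 / 8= 0.62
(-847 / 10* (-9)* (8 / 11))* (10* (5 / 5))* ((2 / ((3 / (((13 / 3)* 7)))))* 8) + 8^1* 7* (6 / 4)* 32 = 899584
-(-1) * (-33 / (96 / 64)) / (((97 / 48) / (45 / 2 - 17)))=-5808 / 97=-59.88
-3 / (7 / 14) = -6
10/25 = 2/5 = 0.40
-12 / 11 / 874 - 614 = -2951504 / 4807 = -614.00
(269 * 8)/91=2152/91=23.65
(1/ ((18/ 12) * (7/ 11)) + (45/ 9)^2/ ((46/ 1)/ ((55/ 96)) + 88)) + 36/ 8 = 1107199/ 194376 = 5.70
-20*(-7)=140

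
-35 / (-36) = 35 / 36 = 0.97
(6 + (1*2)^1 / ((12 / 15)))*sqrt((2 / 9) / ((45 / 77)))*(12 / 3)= 34*sqrt(770) / 45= 20.97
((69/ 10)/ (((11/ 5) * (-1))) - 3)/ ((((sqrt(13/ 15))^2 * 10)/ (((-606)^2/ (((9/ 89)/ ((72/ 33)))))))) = -8824681080/ 1573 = -5610096.05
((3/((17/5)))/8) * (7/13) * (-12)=-315/442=-0.71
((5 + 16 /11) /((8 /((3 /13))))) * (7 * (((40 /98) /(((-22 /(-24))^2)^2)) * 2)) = 22083840 /14655641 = 1.51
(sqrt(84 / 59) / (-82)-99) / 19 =-99 / 19-sqrt(1239) / 45961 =-5.21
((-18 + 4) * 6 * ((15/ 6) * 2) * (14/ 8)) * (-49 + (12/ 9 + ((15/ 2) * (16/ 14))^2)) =-18965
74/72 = 37/36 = 1.03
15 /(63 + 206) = 0.06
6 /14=3 /7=0.43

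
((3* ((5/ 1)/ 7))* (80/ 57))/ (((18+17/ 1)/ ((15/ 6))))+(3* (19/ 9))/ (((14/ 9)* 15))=4527/ 9310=0.49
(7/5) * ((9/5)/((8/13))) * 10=819/20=40.95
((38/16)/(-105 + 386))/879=19/1975992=0.00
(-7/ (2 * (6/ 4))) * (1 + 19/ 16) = -245/ 48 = -5.10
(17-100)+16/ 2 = -75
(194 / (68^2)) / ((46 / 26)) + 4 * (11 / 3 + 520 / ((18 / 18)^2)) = 334161767 / 159528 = 2094.69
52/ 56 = 13/ 14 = 0.93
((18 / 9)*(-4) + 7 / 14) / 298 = -0.03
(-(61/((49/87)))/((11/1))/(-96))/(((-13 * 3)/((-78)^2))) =-68991/4312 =-16.00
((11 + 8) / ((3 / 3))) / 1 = 19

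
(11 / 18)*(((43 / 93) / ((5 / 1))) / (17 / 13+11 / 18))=6149 / 208785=0.03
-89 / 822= -0.11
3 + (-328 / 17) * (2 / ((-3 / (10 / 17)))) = 9161 / 867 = 10.57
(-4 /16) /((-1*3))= 1 /12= 0.08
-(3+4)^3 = -343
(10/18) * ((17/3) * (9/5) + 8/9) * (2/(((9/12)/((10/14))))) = 19960/1701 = 11.73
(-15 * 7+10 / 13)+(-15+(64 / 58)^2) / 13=-1151146 / 10933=-105.29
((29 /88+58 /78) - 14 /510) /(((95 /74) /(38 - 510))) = -1331835202 /3464175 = -384.46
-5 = -5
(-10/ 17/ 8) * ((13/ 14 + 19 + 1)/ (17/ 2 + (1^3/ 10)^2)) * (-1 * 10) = 1.81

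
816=816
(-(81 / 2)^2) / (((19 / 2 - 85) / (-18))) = -59049 / 151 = -391.05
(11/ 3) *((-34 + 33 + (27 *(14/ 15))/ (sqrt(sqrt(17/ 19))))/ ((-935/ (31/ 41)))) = -1302 *17^(3/ 4) *19^(1/ 4)/ 296225 + 31/ 10455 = -0.07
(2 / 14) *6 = 6 / 7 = 0.86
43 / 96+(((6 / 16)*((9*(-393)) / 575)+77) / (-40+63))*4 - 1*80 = -84507053 / 1269600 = -66.56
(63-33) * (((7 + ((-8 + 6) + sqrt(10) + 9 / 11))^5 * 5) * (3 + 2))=101183835000 * sqrt(10) / 14641 + 3535647168000 / 161051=43808063.03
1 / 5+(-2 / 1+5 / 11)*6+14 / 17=-7713 / 935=-8.25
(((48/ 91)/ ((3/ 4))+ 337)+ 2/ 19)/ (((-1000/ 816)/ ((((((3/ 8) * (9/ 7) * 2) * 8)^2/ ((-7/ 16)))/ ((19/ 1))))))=2779542490752/ 1408486625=1973.42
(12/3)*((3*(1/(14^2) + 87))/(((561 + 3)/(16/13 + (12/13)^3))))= 18894724/5059691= 3.73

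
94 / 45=2.09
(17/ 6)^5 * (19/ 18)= 26977283/ 139968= 192.74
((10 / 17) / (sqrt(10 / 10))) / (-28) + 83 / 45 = 19529 / 10710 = 1.82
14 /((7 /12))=24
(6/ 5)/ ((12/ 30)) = 3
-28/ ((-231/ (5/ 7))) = 20/ 231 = 0.09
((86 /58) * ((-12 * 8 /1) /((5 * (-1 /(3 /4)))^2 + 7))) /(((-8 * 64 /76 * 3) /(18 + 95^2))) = 66493179 /53708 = 1238.05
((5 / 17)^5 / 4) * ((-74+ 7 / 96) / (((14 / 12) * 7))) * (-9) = 199603125 / 4452671552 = 0.04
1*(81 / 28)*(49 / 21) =27 / 4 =6.75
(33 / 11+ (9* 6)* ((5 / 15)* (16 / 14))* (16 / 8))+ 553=4180 / 7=597.14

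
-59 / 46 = -1.28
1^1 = 1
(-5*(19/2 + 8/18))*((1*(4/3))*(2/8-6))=20585/54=381.20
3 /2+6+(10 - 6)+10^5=200023 /2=100011.50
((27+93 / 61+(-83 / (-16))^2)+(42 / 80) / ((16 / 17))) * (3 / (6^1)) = 4371899 / 156160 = 28.00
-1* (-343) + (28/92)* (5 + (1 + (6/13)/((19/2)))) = 1959041/5681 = 344.84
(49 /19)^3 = 117649 /6859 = 17.15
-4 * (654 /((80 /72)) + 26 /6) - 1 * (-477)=-1894.73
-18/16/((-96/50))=75/128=0.59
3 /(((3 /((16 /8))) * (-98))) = -1 /49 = -0.02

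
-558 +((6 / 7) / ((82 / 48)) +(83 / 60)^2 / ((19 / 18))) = -555.69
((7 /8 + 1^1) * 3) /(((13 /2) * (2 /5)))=225 /104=2.16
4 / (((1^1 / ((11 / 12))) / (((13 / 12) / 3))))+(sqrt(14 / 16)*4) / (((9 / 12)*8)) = sqrt(14) / 6+143 / 108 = 1.95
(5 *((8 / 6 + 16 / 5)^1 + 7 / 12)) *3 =307 / 4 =76.75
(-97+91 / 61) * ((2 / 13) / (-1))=11652 / 793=14.69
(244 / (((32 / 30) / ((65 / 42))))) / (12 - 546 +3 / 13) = -257725 / 388584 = -0.66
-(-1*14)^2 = -196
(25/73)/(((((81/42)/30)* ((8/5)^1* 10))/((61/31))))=53375/81468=0.66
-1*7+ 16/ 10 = -27/ 5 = -5.40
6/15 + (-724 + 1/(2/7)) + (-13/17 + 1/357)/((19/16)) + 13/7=-2868349/3990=-718.88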